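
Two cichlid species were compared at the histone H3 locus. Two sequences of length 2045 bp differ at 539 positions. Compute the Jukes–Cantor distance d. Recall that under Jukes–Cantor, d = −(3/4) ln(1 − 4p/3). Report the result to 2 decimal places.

p = 539/2045 ≈ 0.26357.
d = −(3/4) ln(1 − 4p/3) = −0.75 ln(1 − 0.351427) = −0.75 ln(0.648573)
  = −0.75 × (-0.432981) = 0.324736 substitutions/site.

0.32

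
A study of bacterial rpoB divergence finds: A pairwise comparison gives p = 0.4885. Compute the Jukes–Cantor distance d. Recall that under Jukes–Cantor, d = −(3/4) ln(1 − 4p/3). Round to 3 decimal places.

d = −(3/4) ln(1 − 4p/3) = −0.75 ln(1 − 0.651333) = −0.75 ln(0.348667)
  = −0.75 × (-1.053638) = 0.790229 substitutions/site.

0.790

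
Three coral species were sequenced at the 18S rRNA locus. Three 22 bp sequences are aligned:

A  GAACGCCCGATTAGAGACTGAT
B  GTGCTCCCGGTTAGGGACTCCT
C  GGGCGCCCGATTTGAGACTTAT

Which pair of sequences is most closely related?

A–B: 7/22 differ, p = 0.318, d = 0.414.
A–C: 4/22 differ, p = 0.182, d = 0.208.
B–C: 7/22 differ, p = 0.318, d = 0.414.
The smallest distance is between A and C.

A and C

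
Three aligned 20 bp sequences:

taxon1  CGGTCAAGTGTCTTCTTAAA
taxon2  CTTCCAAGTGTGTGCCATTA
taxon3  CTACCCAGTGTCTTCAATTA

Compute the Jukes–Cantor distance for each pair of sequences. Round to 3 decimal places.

taxon1–taxon2: 9/20 sites differ → p = 0.45, d = −0.75 ln(1 − 0.6) = 0.687218 ≈ 0.687.
taxon1–taxon3: 8/20 sites differ → p = 0.4, d = −0.75 ln(1 − 0.533333) = 0.571605 ≈ 0.572.
taxon2–taxon3: 5/20 sites differ → p = 0.25, d = −0.75 ln(1 − 0.333333) = 0.304098 ≈ 0.304.

d(taxon1,taxon2) = 0.687, d(taxon1,taxon3) = 0.572, d(taxon2,taxon3) = 0.304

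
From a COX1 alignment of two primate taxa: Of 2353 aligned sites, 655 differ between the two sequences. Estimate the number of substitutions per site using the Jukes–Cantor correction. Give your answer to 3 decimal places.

p = 655/2353 ≈ 0.278368.
d = −(3/4) ln(1 − 4p/3) = −0.75 ln(1 − 0.371157) = −0.75 ln(0.628843)
  = −0.75 × (-0.463874) = 0.347906 substitutions/site.

0.348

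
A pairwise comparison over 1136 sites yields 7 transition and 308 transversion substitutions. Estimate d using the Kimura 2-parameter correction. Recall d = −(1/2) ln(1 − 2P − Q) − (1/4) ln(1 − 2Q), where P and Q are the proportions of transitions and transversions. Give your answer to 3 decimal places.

P = 7/1136 ≈ 0.006162 and Q = 308/1136 ≈ 0.271127.
Under the Kimura two-parameter model, d = −½ ln(1 − 2P − Q) − ¼ ln(1 − 2Q).
1 − 2P − Q = 0.716549, giving −½ ln(0.716549) = 0.166654.
1 − 2Q = 0.457746, giving −¼ ln(0.457746) = 0.195360.
d = 0.166654 + 0.195360 = 0.362014.

0.362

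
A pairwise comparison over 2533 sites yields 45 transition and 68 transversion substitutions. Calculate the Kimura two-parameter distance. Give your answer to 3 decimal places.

P = 45/2533 ≈ 0.017765 and Q = 68/2533 ≈ 0.026846.
Under the Kimura two-parameter model, d = −½ ln(1 − 2P − Q) − ¼ ln(1 − 2Q).
1 − 2P − Q = 0.937624, giving −½ ln(0.937624) = 0.032203.
1 − 2Q = 0.946308, giving −¼ ln(0.946308) = 0.013797.
d = 0.032203 + 0.013797 = 0.046000.

0.046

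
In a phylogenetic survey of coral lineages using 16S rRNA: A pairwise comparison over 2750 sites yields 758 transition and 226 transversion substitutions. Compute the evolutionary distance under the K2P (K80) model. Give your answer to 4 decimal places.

0.5467

P = 758/2750 ≈ 0.275636 and Q = 226/2750 ≈ 0.082182.
Under the Kimura two-parameter model, d = −½ ln(1 − 2P − Q) − ¼ ln(1 − 2Q).
1 − 2P − Q = 0.366546, giving −½ ln(0.366546) = 0.501816.
1 − 2Q = 0.835636, giving −¼ ln(0.835636) = 0.044891.
d = 0.501816 + 0.044891 = 0.546707.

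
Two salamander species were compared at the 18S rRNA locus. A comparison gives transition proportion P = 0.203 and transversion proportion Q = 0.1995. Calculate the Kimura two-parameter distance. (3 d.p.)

Under the Kimura two-parameter model, d = −½ ln(1 − 2P − Q) − ¼ ln(1 − 2Q).
1 − 2P − Q = 0.3945, giving −½ ln(0.3945) = 0.465068.
1 − 2Q = 0.601, giving −¼ ln(0.601) = 0.127290.
d = 0.465068 + 0.127290 = 0.592358.

0.592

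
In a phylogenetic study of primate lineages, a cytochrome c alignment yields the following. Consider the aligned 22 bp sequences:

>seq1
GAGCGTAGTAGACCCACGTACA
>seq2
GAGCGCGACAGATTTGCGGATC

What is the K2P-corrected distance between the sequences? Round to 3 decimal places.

1.249

Of 22 sites, 9 differences are transitions and 2 are transversions, so P = 9/22 ≈ 0.409091 and Q = 2/22 ≈ 0.090909.
Under the Kimura two-parameter model, d = −½ ln(1 − 2P − Q) − ¼ ln(1 − 2Q).
1 − 2P − Q = 0.090909, giving −½ ln(0.090909) = 1.198948.
1 − 2Q = 0.818182, giving −¼ ln(0.818182) = 0.050168.
d = 1.198948 + 0.050168 = 1.249116.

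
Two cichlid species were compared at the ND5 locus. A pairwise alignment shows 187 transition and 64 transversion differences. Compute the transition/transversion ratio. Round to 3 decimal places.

2.922

R = 187/64 = 2.921875 ≈ 2.922 (to 3 d.p.).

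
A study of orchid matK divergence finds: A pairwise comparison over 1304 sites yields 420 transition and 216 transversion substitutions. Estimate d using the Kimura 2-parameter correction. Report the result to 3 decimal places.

P = 420/1304 ≈ 0.322086 and Q = 216/1304 ≈ 0.165644.
Under the Kimura two-parameter model, d = −½ ln(1 − 2P − Q) − ¼ ln(1 − 2Q).
1 − 2P − Q = 0.190184, giving −½ ln(0.190184) = 0.829882.
1 − 2Q = 0.668712, giving −¼ ln(0.668712) = 0.100600.
d = 0.829882 + 0.100600 = 0.930482.

0.930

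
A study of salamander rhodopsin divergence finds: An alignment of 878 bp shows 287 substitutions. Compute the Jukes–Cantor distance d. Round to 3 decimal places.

0.429

p = 287/878 ≈ 0.326879.
d = −(3/4) ln(1 − 4p/3) = −0.75 ln(1 − 0.435839) = −0.75 ln(0.564161)
  = −0.75 × (-0.572416) = 0.429312 substitutions/site.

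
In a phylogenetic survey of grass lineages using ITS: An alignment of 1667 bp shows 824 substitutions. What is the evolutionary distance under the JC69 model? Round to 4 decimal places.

p = 824/1667 ≈ 0.494301.
d = −(3/4) ln(1 − 4p/3) = −0.75 ln(1 − 0.659068) = −0.75 ln(0.340932)
  = −0.75 × (-1.076072) = 0.807054 substitutions/site.

0.8071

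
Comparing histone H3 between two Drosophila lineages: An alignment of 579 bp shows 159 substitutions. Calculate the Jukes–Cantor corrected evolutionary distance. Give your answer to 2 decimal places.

p = 159/579 ≈ 0.274611.
d = −(3/4) ln(1 − 4p/3) = −0.75 ln(1 − 0.366148) = −0.75 ln(0.633852)
  = −0.75 × (-0.455940) = 0.341955 substitutions/site.

0.34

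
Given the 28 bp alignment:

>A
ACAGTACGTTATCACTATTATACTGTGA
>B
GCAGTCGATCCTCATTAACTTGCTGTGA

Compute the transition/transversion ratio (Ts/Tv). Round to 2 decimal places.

1.20

Transitions are A↔G and C↔T; transversions are all other mismatches.
Transitions: 6. Transversions: 5.
R = 6/5 = 1.20.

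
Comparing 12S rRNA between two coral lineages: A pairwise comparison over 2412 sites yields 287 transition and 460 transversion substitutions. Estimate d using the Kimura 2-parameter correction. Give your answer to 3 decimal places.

0.400

P = 287/2412 ≈ 0.118988 and Q = 460/2412 ≈ 0.190713.
Under the Kimura two-parameter model, d = −½ ln(1 − 2P − Q) − ¼ ln(1 − 2Q).
1 − 2P − Q = 0.571311, giving −½ ln(0.571311) = 0.279911.
1 − 2Q = 0.618574, giving −¼ ln(0.618574) = 0.120085.
d = 0.279911 + 0.120085 = 0.399996.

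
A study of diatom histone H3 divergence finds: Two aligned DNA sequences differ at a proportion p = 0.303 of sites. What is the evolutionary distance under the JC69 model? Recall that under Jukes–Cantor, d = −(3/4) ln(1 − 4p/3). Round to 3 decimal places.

d = −(3/4) ln(1 − 4p/3) = −0.75 ln(1 − 0.404) = −0.75 ln(0.596)
  = −0.75 × (-0.517515) = 0.388136 substitutions/site.

0.388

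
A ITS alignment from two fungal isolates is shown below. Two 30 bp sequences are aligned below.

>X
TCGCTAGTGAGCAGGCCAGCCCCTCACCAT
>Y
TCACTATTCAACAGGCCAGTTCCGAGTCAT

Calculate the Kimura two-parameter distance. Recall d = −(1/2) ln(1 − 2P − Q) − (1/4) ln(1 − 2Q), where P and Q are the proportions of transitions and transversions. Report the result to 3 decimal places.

Of 30 sites, 6 differences are transitions and 4 are transversions, so P = 6/30 = 0.2 and Q = 4/30 ≈ 0.133333.
Under the Kimura two-parameter model, d = −½ ln(1 − 2P − Q) − ¼ ln(1 − 2Q).
1 − 2P − Q = 0.466667, giving −½ ln(0.466667) = 0.381070.
1 − 2Q = 0.733334, giving −¼ ln(0.733334) = 0.077539.
d = 0.381070 + 0.077539 = 0.458609.

0.459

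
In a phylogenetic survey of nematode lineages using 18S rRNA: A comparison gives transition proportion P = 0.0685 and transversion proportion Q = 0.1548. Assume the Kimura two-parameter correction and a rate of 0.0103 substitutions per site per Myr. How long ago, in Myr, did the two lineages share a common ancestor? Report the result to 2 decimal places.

12.87

Under the Kimura two-parameter model, d = −½ ln(1 − 2P − Q) − ¼ ln(1 − 2Q).
1 − 2P − Q = 0.7082, giving −½ ln(0.7082) = 0.172514.
1 − 2Q = 0.6904, giving −¼ ln(0.6904) = 0.092621.
d = 0.172514 + 0.092621 = 0.265135.
Under a molecular clock d = 2μt, so t = d/(2μ) = 0.265135 / (2 × 0.0103) = 12.87 Myr.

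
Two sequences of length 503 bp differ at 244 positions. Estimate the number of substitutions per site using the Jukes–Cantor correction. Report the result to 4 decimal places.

p = 244/503 ≈ 0.485089.
d = −(3/4) ln(1 − 4p/3) = −0.75 ln(1 − 0.646785) = −0.75 ln(0.353215)
  = −0.75 × (-1.040678) = 0.780509 substitutions/site.

0.7805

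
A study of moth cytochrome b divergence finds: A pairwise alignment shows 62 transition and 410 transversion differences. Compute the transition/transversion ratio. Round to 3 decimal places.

R = 62/410 = 0.151219… ≈ 0.151 (to 3 d.p.).

0.151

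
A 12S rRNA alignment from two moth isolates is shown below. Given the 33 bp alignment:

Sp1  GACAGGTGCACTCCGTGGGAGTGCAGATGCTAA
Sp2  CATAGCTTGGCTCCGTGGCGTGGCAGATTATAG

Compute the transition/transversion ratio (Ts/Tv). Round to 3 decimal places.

Transitions are A↔G and C↔T; transversions are all other mismatches.
Transitions: 4. Transversions: 9.
R = 4/9 = 0.444444… ≈ 0.444 (to 3 d.p.).

0.444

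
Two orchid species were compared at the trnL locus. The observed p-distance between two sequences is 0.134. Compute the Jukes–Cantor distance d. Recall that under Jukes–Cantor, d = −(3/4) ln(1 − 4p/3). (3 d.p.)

d = −(3/4) ln(1 − 4p/3) = −0.75 ln(1 − 0.178667) = −0.75 ln(0.821333)
  = −0.75 × (-0.196827) = 0.147620 substitutions/site.

0.148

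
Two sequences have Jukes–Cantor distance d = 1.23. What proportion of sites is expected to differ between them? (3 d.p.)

0.605

p = (3/4)(1 − e^(−4d/3)) = 0.75 × (1 − e^(-1.64)) = 0.75 × (1 − 0.193980) = 0.604515.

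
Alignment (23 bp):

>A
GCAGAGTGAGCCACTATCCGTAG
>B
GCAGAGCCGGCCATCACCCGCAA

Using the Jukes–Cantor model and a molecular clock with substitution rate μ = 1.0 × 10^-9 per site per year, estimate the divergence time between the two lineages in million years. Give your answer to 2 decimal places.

The sequences differ at 8 of 23 sites (7, 8, 9, 14, 15, 17, 21, 23), so p = 8/23 ≈ 0.347826.
d = −(3/4) ln(1 − 4p/3) = −0.75 ln(1 − 0.463768) = −0.75 ln(0.536232)
  = −0.75 × (-0.623188) = 0.467391 substitutions/site.
Under a molecular clock d = 2μt, so t = d/(2μ) = 0.467391 / (2 × 1.0 × 10^-9) = 233.70 million years.

233.70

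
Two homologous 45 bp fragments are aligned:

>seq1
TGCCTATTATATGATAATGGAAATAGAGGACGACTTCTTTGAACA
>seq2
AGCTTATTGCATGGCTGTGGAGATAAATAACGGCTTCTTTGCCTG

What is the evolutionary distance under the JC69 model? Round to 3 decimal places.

0.525

The sequences differ at 17 of 45 sites, so p = 17/45 ≈ 0.377778.
d = −(3/4) ln(1 − 4p/3) = −0.75 ln(1 − 0.503704) = −0.75 ln(0.496296)
  = −0.75 × (-0.700583) = 0.525437 substitutions/site.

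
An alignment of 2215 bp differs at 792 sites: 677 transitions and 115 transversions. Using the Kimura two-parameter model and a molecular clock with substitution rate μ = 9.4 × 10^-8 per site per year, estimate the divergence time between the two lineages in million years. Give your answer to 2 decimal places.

3.04

P = 677/2215 ≈ 0.305643 and Q = 115/2215 ≈ 0.051919.
Under the Kimura two-parameter model, d = −½ ln(1 − 2P − Q) − ¼ ln(1 − 2Q).
1 − 2P − Q = 0.336795, giving −½ ln(0.336795) = 0.544140.
1 − 2Q = 0.896162, giving −¼ ln(0.896162) = 0.027409.
d = 0.544140 + 0.027409 = 0.571549.
Under a molecular clock d = 2μt, so t = d/(2μ) = 0.571549 / (2 × 9.4 × 10^-8) = 3.04 million years.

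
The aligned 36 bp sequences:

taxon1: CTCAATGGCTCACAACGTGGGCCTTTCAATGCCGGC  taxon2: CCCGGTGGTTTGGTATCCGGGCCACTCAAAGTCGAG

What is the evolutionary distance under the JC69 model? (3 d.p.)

The sequences differ at 17 of 36 sites, so p = 17/36 ≈ 0.472222.
d = −(3/4) ln(1 − 4p/3) = −0.75 ln(1 − 0.629629) = −0.75 ln(0.370371)
  = −0.75 × (-0.993250) = 0.744938 substitutions/site.

0.745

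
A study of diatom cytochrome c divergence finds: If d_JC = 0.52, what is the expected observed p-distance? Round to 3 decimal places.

0.375

p = (3/4)(1 − e^(−4d/3)) = 0.75 × (1 − e^(-0.693333)) = 0.75 × (1 − 0.499907) = 0.375070.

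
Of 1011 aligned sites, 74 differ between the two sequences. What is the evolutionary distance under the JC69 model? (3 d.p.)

0.077

p = 74/1011 ≈ 0.073195.
d = −(3/4) ln(1 − 4p/3) = −0.75 ln(1 − 0.097593) = −0.75 ln(0.902407)
  = −0.75 × (-0.102690) = 0.077018 substitutions/site.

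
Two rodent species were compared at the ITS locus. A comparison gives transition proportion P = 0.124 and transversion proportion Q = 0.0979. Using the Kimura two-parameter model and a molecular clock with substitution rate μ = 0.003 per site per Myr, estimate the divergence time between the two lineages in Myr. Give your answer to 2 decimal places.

44.45

Under the Kimura two-parameter model, d = −½ ln(1 − 2P − Q) − ¼ ln(1 − 2Q).
1 − 2P − Q = 0.6541, giving −½ ln(0.6541) = 0.212248.
1 − 2Q = 0.8042, giving −¼ ln(0.8042) = 0.054477.
d = 0.212248 + 0.054477 = 0.266725.
Under a molecular clock d = 2μt, so t = d/(2μ) = 0.266725 / (2 × 0.003) = 44.45 Myr.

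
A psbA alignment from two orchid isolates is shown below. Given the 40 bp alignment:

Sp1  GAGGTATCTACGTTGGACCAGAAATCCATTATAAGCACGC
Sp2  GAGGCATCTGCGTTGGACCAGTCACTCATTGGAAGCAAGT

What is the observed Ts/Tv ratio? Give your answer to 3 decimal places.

Transitions are A↔G and C↔T; transversions are all other mismatches.
Transitions: 6. Transversions: 4.
R = 6/4 = 1.500.

1.500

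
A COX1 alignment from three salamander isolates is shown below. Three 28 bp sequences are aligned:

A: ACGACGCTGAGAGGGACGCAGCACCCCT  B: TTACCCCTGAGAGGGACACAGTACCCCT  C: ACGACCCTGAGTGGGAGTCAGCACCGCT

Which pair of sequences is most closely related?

A–B: 7/28 differ, p = 0.250, d = 0.304.
A–C: 5/28 differ, p = 0.179, d = 0.204.
B–C: 9/28 differ, p = 0.321, d = 0.420.
The smallest distance is between A and C.

A and C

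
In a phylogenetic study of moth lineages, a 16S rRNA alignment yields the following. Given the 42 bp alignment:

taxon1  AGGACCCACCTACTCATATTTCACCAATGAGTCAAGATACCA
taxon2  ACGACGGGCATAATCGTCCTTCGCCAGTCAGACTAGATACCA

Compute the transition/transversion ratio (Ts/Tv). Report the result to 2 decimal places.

0.56

Transitions are A↔G and C↔T; transversions are all other mismatches.
Transitions: 5. Transversions: 9.
R = 5/9 = 0.555555… ≈ 0.56 (to 2 d.p.).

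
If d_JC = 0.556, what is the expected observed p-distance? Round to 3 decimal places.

p = (3/4)(1 − e^(−4d/3)) = 0.75 × (1 − e^(-0.741333)) = 0.75 × (1 − 0.476478) = 0.392642.

0.393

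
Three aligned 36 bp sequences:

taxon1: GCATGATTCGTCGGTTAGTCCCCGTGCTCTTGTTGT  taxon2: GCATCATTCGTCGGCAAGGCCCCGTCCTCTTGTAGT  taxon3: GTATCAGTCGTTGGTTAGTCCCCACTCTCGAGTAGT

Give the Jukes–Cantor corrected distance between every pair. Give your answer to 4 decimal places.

d(taxon1,taxon2) = 0.1885, d(taxon1,taxon3) = 0.3470, d(taxon2,taxon3) = 0.3924

taxon1–taxon2: 6/36 sites differ → p ≈ 0.166667, d = −0.75 ln(1 − 0.222223) = 0.188487 ≈ 0.1885.
taxon1–taxon3: 10/36 sites differ → p ≈ 0.277778, d = −0.75 ln(1 − 0.370371) = 0.346968 ≈ 0.3470.
taxon2–taxon3: 11/36 sites differ → p ≈ 0.305556, d = −0.75 ln(1 − 0.407408) = 0.392437 ≈ 0.3924.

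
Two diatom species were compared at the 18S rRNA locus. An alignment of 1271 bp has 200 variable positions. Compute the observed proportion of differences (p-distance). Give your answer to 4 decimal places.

p = 200/1271 = 0.157356… ≈ 0.1574 (to 4 d.p.).

0.1574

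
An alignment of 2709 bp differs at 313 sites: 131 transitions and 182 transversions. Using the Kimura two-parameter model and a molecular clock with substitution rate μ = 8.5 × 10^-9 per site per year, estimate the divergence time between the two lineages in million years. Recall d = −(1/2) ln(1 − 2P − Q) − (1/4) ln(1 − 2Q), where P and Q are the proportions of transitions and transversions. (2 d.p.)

7.39

P = 131/2709 ≈ 0.048357 and Q = 182/2709 ≈ 0.067183.
Under the Kimura two-parameter model, d = −½ ln(1 − 2P − Q) − ¼ ln(1 − 2Q).
1 − 2P − Q = 0.836103, giving −½ ln(0.836103) = 0.089502.
1 − 2Q = 0.865634, giving −¼ ln(0.865634) = 0.036073.
d = 0.089502 + 0.036073 = 0.125575.
Under a molecular clock d = 2μt, so t = d/(2μ) = 0.125575 / (2 × 8.5 × 10^-9) = 7.39 million years.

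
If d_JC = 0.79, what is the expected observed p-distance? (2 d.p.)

p = (3/4)(1 − e^(−4d/3)) = 0.75 × (1 − e^(-1.053333)) = 0.75 × (1 − 0.348773) = 0.488420.

0.49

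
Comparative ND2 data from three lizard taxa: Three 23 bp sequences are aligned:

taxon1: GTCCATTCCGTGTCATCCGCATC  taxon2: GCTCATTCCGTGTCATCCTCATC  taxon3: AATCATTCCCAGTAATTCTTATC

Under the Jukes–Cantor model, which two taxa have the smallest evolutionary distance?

taxon1 and taxon2

taxon1–taxon2: 3/23 differ, p = 0.130, d = 0.143.
taxon1–taxon3: 9/23 differ, p = 0.391, d = 0.553.
taxon2–taxon3: 7/23 differ, p = 0.304, d = 0.390.
The smallest distance is between taxon1 and taxon2.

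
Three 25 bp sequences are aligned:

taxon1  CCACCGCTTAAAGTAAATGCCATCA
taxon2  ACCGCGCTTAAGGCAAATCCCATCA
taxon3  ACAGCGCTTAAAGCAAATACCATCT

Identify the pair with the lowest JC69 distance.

taxon2 and taxon3

taxon1–taxon2: 6/25 differ, p = 0.240, d = 0.289.
taxon1–taxon3: 5/25 differ, p = 0.200, d = 0.233.
taxon2–taxon3: 4/25 differ, p = 0.160, d = 0.180.
The smallest distance is between taxon2 and taxon3.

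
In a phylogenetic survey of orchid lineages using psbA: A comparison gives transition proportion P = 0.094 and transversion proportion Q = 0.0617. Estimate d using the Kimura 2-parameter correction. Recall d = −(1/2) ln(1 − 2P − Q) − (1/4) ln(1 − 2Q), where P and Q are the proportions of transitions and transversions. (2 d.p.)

0.18

Under the Kimura two-parameter model, d = −½ ln(1 − 2P − Q) − ¼ ln(1 − 2Q).
1 − 2P − Q = 0.7503, giving −½ ln(0.7503) = 0.143641.
1 − 2Q = 0.8766, giving −¼ ln(0.8766) = 0.032926.
d = 0.143641 + 0.032926 = 0.176567.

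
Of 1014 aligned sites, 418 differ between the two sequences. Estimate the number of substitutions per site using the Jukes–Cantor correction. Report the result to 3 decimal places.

0.598

p = 418/1014 ≈ 0.412229.
d = −(3/4) ln(1 − 4p/3) = −0.75 ln(1 − 0.549639) = −0.75 ln(0.450361)
  = −0.75 × (-0.797706) = 0.598280 substitutions/site.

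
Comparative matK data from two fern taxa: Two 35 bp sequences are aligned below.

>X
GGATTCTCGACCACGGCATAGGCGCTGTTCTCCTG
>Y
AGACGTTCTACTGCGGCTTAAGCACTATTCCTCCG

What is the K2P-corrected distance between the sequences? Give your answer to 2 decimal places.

0.67

Of 35 sites, 11 differences are transitions and 3 are transversions, so P = 11/35 ≈ 0.314286 and Q = 3/35 ≈ 0.085714.
Under the Kimura two-parameter model, d = −½ ln(1 − 2P − Q) − ¼ ln(1 − 2Q).
1 − 2P − Q = 0.285714, giving −½ ln(0.285714) = 0.626382.
1 − 2Q = 0.828572, giving −¼ ln(0.828572) = 0.047013.
d = 0.626382 + 0.047013 = 0.673395.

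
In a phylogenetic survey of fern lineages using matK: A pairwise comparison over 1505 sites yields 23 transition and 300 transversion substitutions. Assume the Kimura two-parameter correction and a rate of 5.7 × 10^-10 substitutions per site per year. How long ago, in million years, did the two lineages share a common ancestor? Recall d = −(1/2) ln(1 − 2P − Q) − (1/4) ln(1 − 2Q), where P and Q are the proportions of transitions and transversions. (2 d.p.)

226.11

P = 23/1505 ≈ 0.015282 and Q = 300/1505 ≈ 0.199336.
Under the Kimura two-parameter model, d = −½ ln(1 − 2P − Q) − ¼ ln(1 − 2Q).
1 − 2P − Q = 0.7701, giving −½ ln(0.7701) = 0.130617.
1 − 2Q = 0.601328, giving −¼ ln(0.601328) = 0.127154.
d = 0.130617 + 0.127154 = 0.257771.
Under a molecular clock d = 2μt, so t = d/(2μ) = 0.257771 / (2 × 5.7 × 10^-10) = 226.11 million years.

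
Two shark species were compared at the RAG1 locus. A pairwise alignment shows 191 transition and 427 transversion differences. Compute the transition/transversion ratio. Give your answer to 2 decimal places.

R = 191/427 = 0.447306… ≈ 0.45 (to 2 d.p.).

0.45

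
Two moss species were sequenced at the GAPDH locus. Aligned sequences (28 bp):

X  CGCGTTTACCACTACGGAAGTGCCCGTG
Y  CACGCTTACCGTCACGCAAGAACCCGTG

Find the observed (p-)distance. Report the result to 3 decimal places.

0.286

The sequences differ at 8 of 28 positions (sites 2, 5, 11, 12, 13, 17, 21, 22).
p = 8/28 = 0.285714… ≈ 0.286 (to 3 d.p.).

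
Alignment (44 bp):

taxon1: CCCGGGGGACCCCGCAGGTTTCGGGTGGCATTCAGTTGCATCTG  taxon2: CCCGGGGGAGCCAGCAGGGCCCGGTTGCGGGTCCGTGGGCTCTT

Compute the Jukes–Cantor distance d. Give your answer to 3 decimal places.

0.455

The sequences differ at 15 of 44 sites, so p = 15/44 ≈ 0.340909.
d = −(3/4) ln(1 − 4p/3) = −0.75 ln(1 − 0.454545) = −0.75 ln(0.545455)
  = −0.75 × (-0.606135) = 0.454601 substitutions/site.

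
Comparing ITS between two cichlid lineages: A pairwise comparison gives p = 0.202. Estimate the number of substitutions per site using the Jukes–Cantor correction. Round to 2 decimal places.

d = −(3/4) ln(1 − 4p/3) = −0.75 ln(1 − 0.269333) = −0.75 ln(0.730667)
  = −0.75 × (-0.313797) = 0.235348 substitutions/site.

0.24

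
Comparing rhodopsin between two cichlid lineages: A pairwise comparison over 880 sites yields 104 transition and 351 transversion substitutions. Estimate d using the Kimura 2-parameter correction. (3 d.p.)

0.904

P = 104/880 ≈ 0.118182 and Q = 351/880 ≈ 0.398864.
Under the Kimura two-parameter model, d = −½ ln(1 − 2P − Q) − ¼ ln(1 − 2Q).
1 − 2P − Q = 0.364772, giving −½ ln(0.364772) = 0.504241.
1 − 2Q = 0.202272, giving −¼ ln(0.202272) = 0.399535.
d = 0.504241 + 0.399535 = 0.903776.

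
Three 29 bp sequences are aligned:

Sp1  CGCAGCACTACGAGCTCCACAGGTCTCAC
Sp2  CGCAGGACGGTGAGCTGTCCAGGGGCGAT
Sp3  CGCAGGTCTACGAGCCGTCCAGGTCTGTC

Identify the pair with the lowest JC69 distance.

Sp1 and Sp3

Sp1–Sp2: 12/29 differ, p = 0.414, d = 0.602.
Sp1–Sp3: 8/29 differ, p = 0.276, d = 0.344.
Sp2–Sp3: 10/29 differ, p = 0.345, d = 0.462.
The smallest distance is between Sp1 and Sp3.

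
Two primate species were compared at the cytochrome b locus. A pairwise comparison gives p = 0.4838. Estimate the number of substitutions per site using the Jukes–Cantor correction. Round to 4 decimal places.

0.7769

d = −(3/4) ln(1 − 4p/3) = −0.75 ln(1 − 0.645067) = −0.75 ln(0.354933)
  = −0.75 × (-1.035826) = 0.776870 substitutions/site.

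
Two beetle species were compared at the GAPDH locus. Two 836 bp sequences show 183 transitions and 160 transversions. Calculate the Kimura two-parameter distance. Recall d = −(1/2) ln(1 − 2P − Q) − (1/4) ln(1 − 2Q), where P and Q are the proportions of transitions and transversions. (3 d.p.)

P = 183/836 ≈ 0.2189 and Q = 160/836 ≈ 0.191388.
Under the Kimura two-parameter model, d = −½ ln(1 − 2P − Q) − ¼ ln(1 − 2Q).
1 − 2P − Q = 0.370812, giving −½ ln(0.370812) = 0.496030.
1 − 2Q = 0.617224, giving −¼ ln(0.617224) = 0.120631.
d = 0.496030 + 0.120631 = 0.616661.

0.617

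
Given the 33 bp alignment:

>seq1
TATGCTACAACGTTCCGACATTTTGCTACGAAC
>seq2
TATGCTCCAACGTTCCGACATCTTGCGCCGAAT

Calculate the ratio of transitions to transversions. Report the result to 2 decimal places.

0.67

Transitions are A↔G and C↔T; transversions are all other mismatches.
Transitions: 2. Transversions: 3.
R = 2/3 = 0.666666… ≈ 0.67 (to 2 d.p.).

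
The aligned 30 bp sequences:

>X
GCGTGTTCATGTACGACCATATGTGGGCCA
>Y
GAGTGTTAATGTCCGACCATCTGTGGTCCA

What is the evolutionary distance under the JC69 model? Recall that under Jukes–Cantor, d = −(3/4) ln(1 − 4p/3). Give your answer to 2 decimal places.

0.19

The sequences differ at 5 of 30 sites (2, 8, 13, 21, 27), so p = 5/30 ≈ 0.166667.
d = −(3/4) ln(1 − 4p/3) = −0.75 ln(1 − 0.222223) = −0.75 ln(0.777777)
  = −0.75 × (-0.251315) = 0.188486 substitutions/site.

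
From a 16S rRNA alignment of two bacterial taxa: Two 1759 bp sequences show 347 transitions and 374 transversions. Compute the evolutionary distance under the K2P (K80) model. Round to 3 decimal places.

0.606

P = 347/1759 ≈ 0.197271 and Q = 374/1759 ≈ 0.212621.
Under the Kimura two-parameter model, d = −½ ln(1 − 2P − Q) − ¼ ln(1 − 2Q).
1 − 2P − Q = 0.392837, giving −½ ln(0.392837) = 0.467180.
1 − 2Q = 0.574758, giving −¼ ln(0.574758) = 0.138452.
d = 0.467180 + 0.138452 = 0.605632.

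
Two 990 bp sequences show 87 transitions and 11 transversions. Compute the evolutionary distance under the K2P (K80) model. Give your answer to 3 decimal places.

0.109

P = 87/990 ≈ 0.087879 and Q = 11/990 ≈ 0.011111.
Under the Kimura two-parameter model, d = −½ ln(1 − 2P − Q) − ¼ ln(1 − 2Q).
1 − 2P − Q = 0.813131, giving −½ ln(0.813131) = 0.103432.
1 − 2Q = 0.977778, giving −¼ ln(0.977778) = 0.005618.
d = 0.103432 + 0.005618 = 0.109050.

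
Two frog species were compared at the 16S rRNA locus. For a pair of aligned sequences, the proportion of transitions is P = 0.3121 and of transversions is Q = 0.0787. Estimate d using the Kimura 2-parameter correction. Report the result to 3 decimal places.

0.650

Under the Kimura two-parameter model, d = −½ ln(1 − 2P − Q) − ¼ ln(1 − 2Q).
1 − 2P − Q = 0.2971, giving −½ ln(0.2971) = 0.606843.
1 − 2Q = 0.8426, giving −¼ ln(0.8426) = 0.042816.
d = 0.606843 + 0.042816 = 0.649659.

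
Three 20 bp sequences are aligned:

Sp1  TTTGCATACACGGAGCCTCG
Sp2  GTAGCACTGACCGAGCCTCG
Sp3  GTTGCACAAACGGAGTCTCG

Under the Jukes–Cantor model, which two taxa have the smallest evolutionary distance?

Sp1 and Sp3

Sp1–Sp2: 6/20 differ, p = 0.300, d = 0.383.
Sp1–Sp3: 4/20 differ, p = 0.200, d = 0.233.
Sp2–Sp3: 5/20 differ, p = 0.250, d = 0.304.
The smallest distance is between Sp1 and Sp3.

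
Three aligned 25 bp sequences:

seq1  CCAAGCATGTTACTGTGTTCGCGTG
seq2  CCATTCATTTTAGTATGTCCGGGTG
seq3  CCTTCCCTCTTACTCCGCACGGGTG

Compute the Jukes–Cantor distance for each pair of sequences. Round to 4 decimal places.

d(seq1,seq2) = 0.3505, d(seq1,seq3) = 0.5716, d(seq2,seq3) = 0.4904

seq1–seq2: 7/25 sites differ → p = 0.28, d = −0.75 ln(1 − 0.373333) = 0.350505 ≈ 0.3505.
seq1–seq3: 10/25 sites differ → p = 0.4, d = −0.75 ln(1 − 0.533333) = 0.571605 ≈ 0.5716.
seq2–seq3: 9/25 sites differ → p = 0.36, d = −0.75 ln(1 − 0.48) = 0.490445 ≈ 0.4904.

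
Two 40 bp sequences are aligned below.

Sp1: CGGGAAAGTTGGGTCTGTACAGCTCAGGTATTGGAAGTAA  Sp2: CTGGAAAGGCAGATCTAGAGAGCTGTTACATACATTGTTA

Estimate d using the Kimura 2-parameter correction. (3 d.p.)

Of 40 sites, 7 differences are transitions and 12 are transversions, so P = 7/40 = 0.175 and Q = 12/40 = 0.3.
Under the Kimura two-parameter model, d = −½ ln(1 − 2P − Q) − ¼ ln(1 − 2Q).
1 − 2P − Q = 0.35, giving −½ ln(0.35) = 0.524911.
1 − 2Q = 0.4, giving −¼ ln(0.4) = 0.229073.
d = 0.524911 + 0.229073 = 0.753984.

0.754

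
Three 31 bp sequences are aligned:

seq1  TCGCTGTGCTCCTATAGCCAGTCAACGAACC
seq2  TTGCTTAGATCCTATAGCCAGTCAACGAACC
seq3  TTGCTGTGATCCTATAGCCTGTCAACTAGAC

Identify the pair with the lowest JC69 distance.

seq1 and seq2

seq1–seq2: 4/31 differ, p = 0.129, d = 0.142.
seq1–seq3: 6/31 differ, p = 0.194, d = 0.224.
seq2–seq3: 6/31 differ, p = 0.194, d = 0.224.
The smallest distance is between seq1 and seq2.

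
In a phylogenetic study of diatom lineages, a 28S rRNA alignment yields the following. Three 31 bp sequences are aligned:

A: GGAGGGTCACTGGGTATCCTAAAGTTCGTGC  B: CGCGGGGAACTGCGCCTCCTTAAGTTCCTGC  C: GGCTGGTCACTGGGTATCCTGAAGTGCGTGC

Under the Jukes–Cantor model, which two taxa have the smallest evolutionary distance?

A and C

A–B: 9/31 differ, p = 0.290, d = 0.367.
A–C: 4/31 differ, p = 0.129, d = 0.142.
B–C: 10/31 differ, p = 0.323, d = 0.422.
The smallest distance is between A and C.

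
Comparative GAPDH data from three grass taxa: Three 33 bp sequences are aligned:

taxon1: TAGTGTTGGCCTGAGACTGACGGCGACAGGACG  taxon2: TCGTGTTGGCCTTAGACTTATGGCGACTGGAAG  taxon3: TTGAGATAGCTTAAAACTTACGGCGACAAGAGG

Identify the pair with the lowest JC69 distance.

taxon1 and taxon2

taxon1–taxon2: 6/33 differ, p = 0.182, d = 0.208.
taxon1–taxon3: 10/33 differ, p = 0.303, d = 0.388.
taxon2–taxon3: 11/33 differ, p = 0.333, d = 0.441.
The smallest distance is between taxon1 and taxon2.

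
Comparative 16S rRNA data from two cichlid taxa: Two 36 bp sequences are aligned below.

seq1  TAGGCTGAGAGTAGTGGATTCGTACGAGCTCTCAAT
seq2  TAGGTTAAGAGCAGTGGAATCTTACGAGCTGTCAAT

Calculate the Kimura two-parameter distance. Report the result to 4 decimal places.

0.1894

Of 36 sites, 3 differences are transitions and 3 are transversions, so P = 3/36 ≈ 0.083333 and Q = 3/36 ≈ 0.083333.
Under the Kimura two-parameter model, d = −½ ln(1 − 2P − Q) − ¼ ln(1 − 2Q).
1 − 2P − Q = 0.750001, giving −½ ln(0.750001) = 0.143840.
1 − 2Q = 0.833334, giving −¼ ln(0.833334) = 0.045580.
d = 0.143840 + 0.045580 = 0.189420.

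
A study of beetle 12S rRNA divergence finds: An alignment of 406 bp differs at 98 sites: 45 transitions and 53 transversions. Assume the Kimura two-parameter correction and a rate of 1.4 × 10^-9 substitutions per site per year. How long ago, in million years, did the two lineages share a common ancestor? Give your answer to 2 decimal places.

P = 45/406 ≈ 0.110837 and Q = 53/406 ≈ 0.130542.
Under the Kimura two-parameter model, d = −½ ln(1 − 2P − Q) − ¼ ln(1 − 2Q).
1 − 2P − Q = 0.647784, giving −½ ln(0.647784) = 0.217099.
1 − 2Q = 0.738916, giving −¼ ln(0.738916) = 0.075643.
d = 0.217099 + 0.075643 = 0.292742.
Under a molecular clock d = 2μt, so t = d/(2μ) = 0.292742 / (2 × 1.4 × 10^-9) = 104.55 million years.

104.55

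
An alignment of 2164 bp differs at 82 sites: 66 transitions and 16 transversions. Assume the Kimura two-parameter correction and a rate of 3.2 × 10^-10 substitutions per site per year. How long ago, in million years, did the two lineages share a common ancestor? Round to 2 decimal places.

61.17

P = 66/2164 ≈ 0.030499 and Q = 16/2164 ≈ 0.007394.
Under the Kimura two-parameter model, d = −½ ln(1 − 2P − Q) − ¼ ln(1 − 2Q).
1 − 2P − Q = 0.931608, giving −½ ln(0.931608) = 0.035422.
1 − 2Q = 0.985212, giving −¼ ln(0.985212) = 0.003725.
d = 0.035422 + 0.003725 = 0.039147.
Under a molecular clock d = 2μt, so t = d/(2μ) = 0.039147 / (2 × 3.2 × 10^-10) = 61.17 million years.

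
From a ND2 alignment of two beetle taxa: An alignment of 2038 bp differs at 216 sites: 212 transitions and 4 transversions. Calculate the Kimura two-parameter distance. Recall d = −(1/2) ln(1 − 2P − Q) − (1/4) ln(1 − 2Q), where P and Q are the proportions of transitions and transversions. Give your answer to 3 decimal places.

0.119

P = 212/2038 ≈ 0.104024 and Q = 4/2038 ≈ 0.001963.
Under the Kimura two-parameter model, d = −½ ln(1 − 2P − Q) − ¼ ln(1 − 2Q).
1 − 2P − Q = 0.789989, giving −½ ln(0.789989) = 0.117868.
1 − 2Q = 0.996074, giving −¼ ln(0.996074) = 0.000983.
d = 0.117868 + 0.000983 = 0.118851.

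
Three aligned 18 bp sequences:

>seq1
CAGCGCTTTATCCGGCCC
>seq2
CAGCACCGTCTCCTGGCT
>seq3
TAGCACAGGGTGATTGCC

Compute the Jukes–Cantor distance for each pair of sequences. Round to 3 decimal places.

seq1–seq2: 7/18 sites differ → p ≈ 0.388889, d = −0.75 ln(1 − 0.518519) = 0.548166 ≈ 0.548.
seq1–seq3: 11/18 sites differ → p ≈ 0.611111, d = −0.75 ln(1 − 0.814815) = 1.264800 ≈ 1.265.
seq2–seq3: 8/18 sites differ → p ≈ 0.444444, d = −0.75 ln(1 − 0.592592) = 0.673455 ≈ 0.673.

d(seq1,seq2) = 0.548, d(seq1,seq3) = 1.265, d(seq2,seq3) = 0.673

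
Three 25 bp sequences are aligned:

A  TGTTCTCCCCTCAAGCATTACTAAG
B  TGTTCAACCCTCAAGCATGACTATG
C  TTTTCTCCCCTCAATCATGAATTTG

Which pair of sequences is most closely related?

A–B: 4/25 differ, p = 0.160, d = 0.180.
A–C: 6/25 differ, p = 0.240, d = 0.289.
B–C: 6/25 differ, p = 0.240, d = 0.289.
The smallest distance is between A and B.

A and B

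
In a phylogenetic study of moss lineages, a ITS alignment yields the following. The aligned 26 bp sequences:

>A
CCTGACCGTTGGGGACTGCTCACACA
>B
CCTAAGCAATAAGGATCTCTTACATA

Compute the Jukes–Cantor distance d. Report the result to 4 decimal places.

The sequences differ at 11 of 26 sites, so p = 11/26 ≈ 0.423077.
d = −(3/4) ln(1 − 4p/3) = −0.75 ln(1 − 0.564103) = −0.75 ln(0.435897)
  = −0.75 × (-0.830349) = 0.622762 substitutions/site.

0.6228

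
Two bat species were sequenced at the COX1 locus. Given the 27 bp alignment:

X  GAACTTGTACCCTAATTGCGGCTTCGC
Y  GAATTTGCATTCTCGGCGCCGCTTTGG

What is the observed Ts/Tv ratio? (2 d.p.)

1.75

Transitions are A↔G and C↔T; transversions are all other mismatches.
Transitions: 7. Transversions: 4.
R = 7/4 = 1.75.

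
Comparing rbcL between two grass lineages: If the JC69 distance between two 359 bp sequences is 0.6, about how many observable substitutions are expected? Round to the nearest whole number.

148

Invert JC69: p = (3/4)(1 − e^(−4d/3)) = 0.75 × (1 − e^(-0.8)) = 0.75 × (1 − 0.449329) = 0.413003.
Expected differing sites = pL ≈ 0.413003 × 359 = 148.268077 ≈ 148.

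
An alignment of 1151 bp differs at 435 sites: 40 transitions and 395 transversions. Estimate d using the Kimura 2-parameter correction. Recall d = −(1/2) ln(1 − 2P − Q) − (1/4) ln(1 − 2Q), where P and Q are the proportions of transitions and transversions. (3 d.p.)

0.556

P = 40/1151 ≈ 0.034752 and Q = 395/1151 ≈ 0.34318.
Under the Kimura two-parameter model, d = −½ ln(1 − 2P − Q) − ¼ ln(1 − 2Q).
1 − 2P − Q = 0.587316, giving −½ ln(0.587316) = 0.266096.
1 − 2Q = 0.31364, giving −¼ ln(0.31364) = 0.289877.
d = 0.266096 + 0.289877 = 0.555973.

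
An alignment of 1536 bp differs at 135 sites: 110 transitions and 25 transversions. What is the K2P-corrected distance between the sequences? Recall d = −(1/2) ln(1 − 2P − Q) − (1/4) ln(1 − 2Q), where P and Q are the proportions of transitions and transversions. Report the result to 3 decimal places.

P = 110/1536 ≈ 0.071615 and Q = 25/1536 ≈ 0.016276.
Under the Kimura two-parameter model, d = −½ ln(1 − 2P − Q) − ¼ ln(1 − 2Q).
1 − 2P − Q = 0.840494, giving −½ ln(0.840494) = 0.086883.
1 − 2Q = 0.967448, giving −¼ ln(0.967448) = 0.008273.
d = 0.086883 + 0.008273 = 0.095156.

0.095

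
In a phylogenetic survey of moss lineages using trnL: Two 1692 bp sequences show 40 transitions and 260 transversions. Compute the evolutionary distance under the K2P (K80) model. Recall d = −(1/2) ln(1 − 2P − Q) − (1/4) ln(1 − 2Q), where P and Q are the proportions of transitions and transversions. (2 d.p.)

0.20

P = 40/1692 ≈ 0.023641 and Q = 260/1692 ≈ 0.153664.
Under the Kimura two-parameter model, d = −½ ln(1 − 2P − Q) − ¼ ln(1 − 2Q).
1 − 2P − Q = 0.799054, giving −½ ln(0.799054) = 0.112163.
1 − 2Q = 0.692672, giving −¼ ln(0.692672) = 0.091800.
d = 0.112163 + 0.091800 = 0.203963.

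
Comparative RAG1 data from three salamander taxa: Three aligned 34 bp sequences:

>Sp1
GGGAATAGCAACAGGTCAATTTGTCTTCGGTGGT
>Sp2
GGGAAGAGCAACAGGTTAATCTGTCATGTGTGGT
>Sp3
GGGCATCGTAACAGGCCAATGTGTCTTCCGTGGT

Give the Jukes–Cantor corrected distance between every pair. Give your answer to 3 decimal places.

Sp1–Sp2: 6/34 sites differ → p ≈ 0.176471, d = −0.75 ln(1 − 0.235295) = 0.201199 ≈ 0.201.
Sp1–Sp3: 6/34 sites differ → p ≈ 0.176471, d = −0.75 ln(1 − 0.235295) = 0.201199 ≈ 0.201.
Sp2–Sp3: 10/34 sites differ → p ≈ 0.294118, d = −0.75 ln(1 − 0.392157) = 0.373379 ≈ 0.373.

d(Sp1,Sp2) = 0.201, d(Sp1,Sp3) = 0.201, d(Sp2,Sp3) = 0.373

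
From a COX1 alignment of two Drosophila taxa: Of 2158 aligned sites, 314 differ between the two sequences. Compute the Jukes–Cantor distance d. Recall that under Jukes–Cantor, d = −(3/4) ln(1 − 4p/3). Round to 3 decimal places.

0.162

p = 314/2158 ≈ 0.145505.
d = −(3/4) ln(1 − 4p/3) = −0.75 ln(1 − 0.194007) = −0.75 ln(0.805993)
  = −0.75 × (-0.215680) = 0.161760 substitutions/site.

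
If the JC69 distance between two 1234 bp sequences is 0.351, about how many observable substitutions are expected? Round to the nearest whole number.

Invert JC69: p = (3/4)(1 − e^(−4d/3)) = 0.75 × (1 − e^(-0.468)) = 0.75 × (1 − 0.626254) = 0.280310.
Expected differing sites = pL ≈ 0.280310 × 1234 = 345.90254 ≈ 346.

346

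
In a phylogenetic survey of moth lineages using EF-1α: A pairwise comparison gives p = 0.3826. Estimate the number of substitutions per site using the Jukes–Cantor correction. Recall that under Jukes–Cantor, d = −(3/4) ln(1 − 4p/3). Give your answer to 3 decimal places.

0.535

d = −(3/4) ln(1 − 4p/3) = −0.75 ln(1 − 0.510133) = −0.75 ln(0.489867)
  = −0.75 × (-0.713621) = 0.535216 substitutions/site.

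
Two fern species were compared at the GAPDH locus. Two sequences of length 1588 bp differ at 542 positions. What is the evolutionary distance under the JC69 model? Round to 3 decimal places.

p = 542/1588 ≈ 0.34131.
d = −(3/4) ln(1 − 4p/3) = −0.75 ln(1 − 0.45508) = −0.75 ln(0.54492)
  = −0.75 × (-0.607116) = 0.455337 substitutions/site.

0.455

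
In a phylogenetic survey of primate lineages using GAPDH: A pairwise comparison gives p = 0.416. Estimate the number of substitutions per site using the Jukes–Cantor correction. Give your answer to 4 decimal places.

d = −(3/4) ln(1 − 4p/3) = −0.75 ln(1 − 0.554667) = −0.75 ln(0.445333)
  = −0.75 × (-0.808933) = 0.606700 substitutions/site.

0.6067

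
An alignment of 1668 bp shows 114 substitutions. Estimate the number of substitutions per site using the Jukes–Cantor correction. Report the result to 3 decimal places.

p = 114/1668 ≈ 0.068345.
d = −(3/4) ln(1 − 4p/3) = −0.75 ln(1 − 0.091127) = −0.75 ln(0.908873)
  = −0.75 × (-0.095550) = 0.071663 substitutions/site.

0.072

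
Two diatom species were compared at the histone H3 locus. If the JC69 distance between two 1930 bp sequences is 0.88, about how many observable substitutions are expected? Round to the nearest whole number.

1000

Invert JC69: p = (3/4)(1 − e^(−4d/3)) = 0.75 × (1 − e^(-1.173333)) = 0.75 × (1 − 0.309334) = 0.518000.
Expected differing sites = pL ≈ 0.518000 × 1930 = 999.74 ≈ 1000.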